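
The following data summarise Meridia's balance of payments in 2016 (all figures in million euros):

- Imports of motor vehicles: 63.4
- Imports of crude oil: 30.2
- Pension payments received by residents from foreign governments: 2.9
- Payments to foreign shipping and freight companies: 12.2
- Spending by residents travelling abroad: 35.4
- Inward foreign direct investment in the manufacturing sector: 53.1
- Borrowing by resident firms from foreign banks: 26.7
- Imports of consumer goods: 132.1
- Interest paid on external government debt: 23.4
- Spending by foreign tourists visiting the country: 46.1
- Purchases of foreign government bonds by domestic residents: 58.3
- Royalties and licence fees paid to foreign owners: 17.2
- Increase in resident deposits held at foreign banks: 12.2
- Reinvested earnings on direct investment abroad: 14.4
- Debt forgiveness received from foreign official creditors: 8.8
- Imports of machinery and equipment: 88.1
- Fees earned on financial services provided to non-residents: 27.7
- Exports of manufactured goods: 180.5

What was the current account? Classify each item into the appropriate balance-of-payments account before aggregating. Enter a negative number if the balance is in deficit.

-130.4

Goods: -63.4 - 88.1 - 132.1 - 30.2 + 180.5 = -133.3
Services: -17.2 + 46.1 + 27.7 - 12.2 - 35.4 = 9.0
Primary income: -23.4 + 14.4 = -9.0
Secondary income: 2.9
Current account = (-133.3) + 9.0 + (-9.0) + 2.9 = -130.4
(Excluded from the current account — financial account: inward foreign direct investment in the manufacturing sector 53.1, borrowing by resident firms from foreign banks 26.7, purchases of foreign government bonds by domestic residents 58.3, increase in resident deposits held at foreign banks 12.2; capital account: debt forgiveness received from foreign official creditors 8.8.)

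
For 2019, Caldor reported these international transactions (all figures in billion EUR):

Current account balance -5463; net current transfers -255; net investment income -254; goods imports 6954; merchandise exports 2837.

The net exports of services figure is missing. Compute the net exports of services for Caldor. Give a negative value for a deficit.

-837

Current account = goods balance + services balance + net primary income + net secondary income
Sum of the known components = -4626
Net exports of services = CA - (known components) = -5463 - (-4626) = -837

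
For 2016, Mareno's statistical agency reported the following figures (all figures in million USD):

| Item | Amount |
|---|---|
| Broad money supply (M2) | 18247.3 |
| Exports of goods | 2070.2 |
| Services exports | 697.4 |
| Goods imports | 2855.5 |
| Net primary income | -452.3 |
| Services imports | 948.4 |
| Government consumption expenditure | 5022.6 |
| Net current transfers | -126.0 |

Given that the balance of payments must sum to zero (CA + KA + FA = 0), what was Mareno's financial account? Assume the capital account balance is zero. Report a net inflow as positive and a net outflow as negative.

1614.6

Goods balance = 2070.2 - 2855.5 = -785.3
Services balance = 697.4 - 948.4 = -251.0
Trade balance (goods + services) = -785.3 + (-251.0) = -1036.3
Net primary income = -452.3
Net secondary income = -126.0
Current account = -1036.3 + (-452.3) + (-126.0) = -1614.6
Financial account = -(-1614.6) = 1614.6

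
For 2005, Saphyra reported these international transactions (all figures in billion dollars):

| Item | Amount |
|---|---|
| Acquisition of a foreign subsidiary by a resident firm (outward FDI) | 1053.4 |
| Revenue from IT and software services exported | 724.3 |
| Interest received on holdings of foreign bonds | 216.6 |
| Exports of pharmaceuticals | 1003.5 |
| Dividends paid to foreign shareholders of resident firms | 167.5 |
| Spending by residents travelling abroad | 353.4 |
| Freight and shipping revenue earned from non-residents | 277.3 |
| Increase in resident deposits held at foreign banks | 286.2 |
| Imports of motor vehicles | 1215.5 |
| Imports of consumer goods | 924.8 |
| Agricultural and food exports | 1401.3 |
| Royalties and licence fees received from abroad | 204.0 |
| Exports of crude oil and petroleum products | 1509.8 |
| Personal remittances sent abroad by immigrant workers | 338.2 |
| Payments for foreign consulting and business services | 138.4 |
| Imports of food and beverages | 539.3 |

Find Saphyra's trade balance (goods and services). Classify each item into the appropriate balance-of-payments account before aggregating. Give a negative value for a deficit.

1948.8

Goods: -924.8 + 1401.3 - 539.3 - 1215.5 + 1003.5 + 1509.8 = 1235.0
Services: -353.4 + 724.3 + 204.0 - 138.4 + 277.3 = 713.8
Trade balance = 1235.0 + 713.8 = 1948.8
(Excluded from the trade balance — financial account: acquisition of a foreign subsidiary by a resident firm (outward FDI) 1053.4, increase in resident deposits held at foreign banks 286.2; primary income: interest received on holdings of foreign bonds 216.6, dividends paid to foreign shareholders of resident firms 167.5; secondary income: personal remittances sent abroad by immigrant workers 338.2.)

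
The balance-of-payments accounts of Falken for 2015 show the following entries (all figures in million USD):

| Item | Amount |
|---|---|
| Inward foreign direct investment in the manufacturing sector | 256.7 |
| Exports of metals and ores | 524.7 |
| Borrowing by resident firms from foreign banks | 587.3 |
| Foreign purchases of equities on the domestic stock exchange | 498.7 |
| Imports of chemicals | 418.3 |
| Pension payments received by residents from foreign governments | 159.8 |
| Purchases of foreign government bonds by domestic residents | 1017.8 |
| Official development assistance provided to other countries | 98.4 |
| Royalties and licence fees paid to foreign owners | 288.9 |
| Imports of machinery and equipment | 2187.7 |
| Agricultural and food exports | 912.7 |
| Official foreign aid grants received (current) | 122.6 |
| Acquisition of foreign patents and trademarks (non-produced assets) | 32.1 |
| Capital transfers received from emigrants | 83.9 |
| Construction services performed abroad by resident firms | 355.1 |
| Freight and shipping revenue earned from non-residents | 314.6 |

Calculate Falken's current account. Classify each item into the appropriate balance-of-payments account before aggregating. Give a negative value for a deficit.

Goods: 524.7 + 912.7 - 418.3 - 2187.7 = -1168.6
Services: 314.6 + 355.1 - 288.9 = 380.8
Secondary income: 159.8 - 98.4 + 122.6 = 184.0
Current account = (-1168.6) + 380.8 + 184.0 = -603.8
(Excluded from the current account — financial account: inward foreign direct investment in the manufacturing sector 256.7, borrowing by resident firms from foreign banks 587.3, foreign purchases of equities on the domestic stock exchange 498.7, purchases of foreign government bonds by domestic residents 1017.8; capital account: acquisition of foreign patents and trademarks (non-produced assets) 32.1, capital transfers received from emigrants 83.9.)

-603.8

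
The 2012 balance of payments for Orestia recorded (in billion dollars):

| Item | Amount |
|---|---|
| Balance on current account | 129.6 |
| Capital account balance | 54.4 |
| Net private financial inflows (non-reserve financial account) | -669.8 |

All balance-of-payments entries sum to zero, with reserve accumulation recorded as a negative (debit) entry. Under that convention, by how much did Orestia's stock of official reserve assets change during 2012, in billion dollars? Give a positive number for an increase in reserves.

-485.8

Official reserve transactions balance = -(129.6 + 54.4 + (-669.8)) = 485.8
An accumulation of reserves is recorded as a debit (negative entry), so the change in the stock of reserves is the negative of that balance.
Change in official reserves = -(485.8) = -485.8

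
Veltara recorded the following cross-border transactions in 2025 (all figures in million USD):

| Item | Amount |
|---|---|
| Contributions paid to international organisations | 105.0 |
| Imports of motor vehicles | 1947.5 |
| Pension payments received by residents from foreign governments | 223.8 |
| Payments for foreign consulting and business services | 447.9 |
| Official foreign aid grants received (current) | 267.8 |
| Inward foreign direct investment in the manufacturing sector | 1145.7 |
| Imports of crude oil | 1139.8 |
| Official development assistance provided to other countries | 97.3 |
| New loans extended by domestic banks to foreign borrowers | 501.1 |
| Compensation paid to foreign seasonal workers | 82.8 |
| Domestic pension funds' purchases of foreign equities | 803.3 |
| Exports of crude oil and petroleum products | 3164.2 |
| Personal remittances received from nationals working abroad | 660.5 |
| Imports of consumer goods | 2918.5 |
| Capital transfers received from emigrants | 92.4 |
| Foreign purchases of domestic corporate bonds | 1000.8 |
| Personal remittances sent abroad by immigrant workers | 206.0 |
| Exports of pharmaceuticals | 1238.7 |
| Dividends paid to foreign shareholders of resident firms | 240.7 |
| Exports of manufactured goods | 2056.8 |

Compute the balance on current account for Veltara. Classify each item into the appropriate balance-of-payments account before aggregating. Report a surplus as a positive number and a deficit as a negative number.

426.3

Goods: -1947.5 + 2056.8 + 3164.2 + 1238.7 - 2918.5 - 1139.8 = 453.9
Services: -447.9
Primary income: -240.7 - 82.8 = -323.5
Secondary income: 267.8 + 223.8 - 105.0 + 660.5 - 97.3 - 206.0 = 743.8
Current account = 453.9 + (-447.9) + (-323.5) + 743.8 = 426.3
(Excluded from the current account — financial account: inward foreign direct investment in the manufacturing sector 1145.7, new loans extended by domestic banks to foreign borrowers 501.1, domestic pension funds' purchases of foreign equities 803.3, foreign purchases of domestic corporate bonds 1000.8; capital account: capital transfers received from emigrants 92.4.)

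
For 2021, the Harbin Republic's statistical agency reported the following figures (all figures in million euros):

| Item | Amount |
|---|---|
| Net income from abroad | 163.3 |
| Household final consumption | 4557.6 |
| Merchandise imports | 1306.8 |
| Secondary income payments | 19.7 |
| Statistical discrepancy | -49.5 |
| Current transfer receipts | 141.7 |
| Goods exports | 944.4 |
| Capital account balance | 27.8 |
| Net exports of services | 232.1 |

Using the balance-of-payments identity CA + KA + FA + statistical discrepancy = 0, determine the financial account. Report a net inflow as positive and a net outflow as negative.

-133.3

Goods balance = 944.4 - 1306.8 = -362.4
Services balance = 232.1
Trade balance (goods + services) = -362.4 + 232.1 = -130.3
Net primary income = 163.3
Net secondary income = 141.7 - 19.7 = 122.0
Current account = -130.3 + 163.3 + 122.0 = 155.0
Financial account = -(155.0 + 27.8 + (-49.5)) = -133.3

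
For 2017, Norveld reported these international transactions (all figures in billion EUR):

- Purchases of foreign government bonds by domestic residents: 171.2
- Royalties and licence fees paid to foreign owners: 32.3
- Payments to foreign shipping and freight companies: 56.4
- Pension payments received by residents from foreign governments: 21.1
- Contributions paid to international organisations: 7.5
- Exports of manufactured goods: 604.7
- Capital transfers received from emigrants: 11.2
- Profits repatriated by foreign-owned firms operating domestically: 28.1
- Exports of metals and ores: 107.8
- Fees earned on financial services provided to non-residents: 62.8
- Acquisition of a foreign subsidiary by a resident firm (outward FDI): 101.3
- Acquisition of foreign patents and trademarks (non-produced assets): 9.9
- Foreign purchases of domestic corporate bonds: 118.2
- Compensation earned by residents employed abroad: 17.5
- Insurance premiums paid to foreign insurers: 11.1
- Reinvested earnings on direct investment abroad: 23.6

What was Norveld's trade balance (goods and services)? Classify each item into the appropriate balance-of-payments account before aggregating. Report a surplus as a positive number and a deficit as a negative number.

675.5

Goods: 604.7 + 107.8 = 712.5
Services: -11.1 - 32.3 - 56.4 + 62.8 = -37.0
Trade balance = 712.5 + (-37.0) = 675.5
(Excluded from the trade balance — financial account: purchases of foreign government bonds by domestic residents 171.2, acquisition of a foreign subsidiary by a resident firm (outward FDI) 101.3, foreign purchases of domestic corporate bonds 118.2; secondary income: pension payments received by residents from foreign governments 21.1, contributions paid to international organisations 7.5; capital account: capital transfers received from emigrants 11.2, acquisition of foreign patents and trademarks (non-produced assets) 9.9; primary income: profits repatriated by foreign-owned firms operating domestically 28.1, compensation earned by residents employed abroad 17.5, reinvested earnings on direct investment abroad 23.6.)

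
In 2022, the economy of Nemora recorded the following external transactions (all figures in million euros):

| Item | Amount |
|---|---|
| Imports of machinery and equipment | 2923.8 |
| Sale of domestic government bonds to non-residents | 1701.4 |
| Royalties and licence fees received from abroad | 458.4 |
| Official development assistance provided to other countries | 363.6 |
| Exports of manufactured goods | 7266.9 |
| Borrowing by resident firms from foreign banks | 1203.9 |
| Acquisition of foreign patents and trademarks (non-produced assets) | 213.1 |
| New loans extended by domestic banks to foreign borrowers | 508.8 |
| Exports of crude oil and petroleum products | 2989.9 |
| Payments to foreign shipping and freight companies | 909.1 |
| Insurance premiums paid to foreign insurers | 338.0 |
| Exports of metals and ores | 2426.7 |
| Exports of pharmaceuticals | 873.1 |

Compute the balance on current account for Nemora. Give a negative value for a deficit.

9480.5

Goods: 873.1 + 2426.7 - 2923.8 + 7266.9 + 2989.9 = 10632.8
Services: -909.1 + 458.4 - 338.0 = -788.7
Secondary income: -363.6
Current account = 10632.8 + (-788.7) + (-363.6) = 9480.5
(Excluded from the current account — financial account: sale of domestic government bonds to non-residents 1701.4, borrowing by resident firms from foreign banks 1203.9, new loans extended by domestic banks to foreign borrowers 508.8; capital account: acquisition of foreign patents and trademarks (non-produced assets) 213.1.)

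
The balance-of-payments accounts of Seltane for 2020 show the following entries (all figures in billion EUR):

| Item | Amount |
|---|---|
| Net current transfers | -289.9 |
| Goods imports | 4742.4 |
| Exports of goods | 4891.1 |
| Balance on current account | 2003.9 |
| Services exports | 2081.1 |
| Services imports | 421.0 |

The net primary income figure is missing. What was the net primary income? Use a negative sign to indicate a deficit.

Current account = goods balance + services balance + net primary income + net secondary income
Sum of the known components = 1518.9
Net primary income = CA - (known components) = 2003.9 - 1518.9 = 485.0

485.0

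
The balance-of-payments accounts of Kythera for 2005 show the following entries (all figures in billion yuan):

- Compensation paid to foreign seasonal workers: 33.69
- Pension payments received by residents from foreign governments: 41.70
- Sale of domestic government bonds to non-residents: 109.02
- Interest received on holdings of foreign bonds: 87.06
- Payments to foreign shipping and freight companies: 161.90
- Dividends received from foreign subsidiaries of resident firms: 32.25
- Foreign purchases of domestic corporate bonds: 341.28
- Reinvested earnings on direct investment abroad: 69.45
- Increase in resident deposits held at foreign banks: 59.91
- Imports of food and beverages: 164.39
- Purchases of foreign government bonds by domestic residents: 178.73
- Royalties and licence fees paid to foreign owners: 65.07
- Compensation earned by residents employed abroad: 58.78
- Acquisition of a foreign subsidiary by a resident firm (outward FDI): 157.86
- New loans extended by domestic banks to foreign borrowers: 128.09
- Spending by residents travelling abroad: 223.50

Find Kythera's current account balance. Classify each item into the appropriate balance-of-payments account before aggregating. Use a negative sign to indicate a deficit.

-359.31

Goods: -164.39
Services: -161.90 - 65.07 - 223.50 = -450.47
Primary income: -33.69 + 87.06 + 69.45 + 32.25 + 58.78 = 213.85
Secondary income: 41.70
Current account = (-164.39) + (-450.47) + 213.85 + 41.70 = -359.31
(Excluded from the current account — financial account: sale of domestic government bonds to non-residents 109.02, foreign purchases of domestic corporate bonds 341.28, increase in resident deposits held at foreign banks 59.91, purchases of foreign government bonds by domestic residents 178.73, acquisition of a foreign subsidiary by a resident firm (outward FDI) 157.86, new loans extended by domestic banks to foreign borrowers 128.09.)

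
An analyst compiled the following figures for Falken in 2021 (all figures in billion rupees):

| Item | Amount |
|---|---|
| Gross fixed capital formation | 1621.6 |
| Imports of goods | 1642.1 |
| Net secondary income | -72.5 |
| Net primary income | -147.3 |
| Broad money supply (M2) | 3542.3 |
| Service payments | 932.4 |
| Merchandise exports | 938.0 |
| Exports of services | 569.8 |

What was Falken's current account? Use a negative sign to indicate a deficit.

-1286.5

Goods balance = 938.0 - 1642.1 = -704.1
Services balance = 569.8 - 932.4 = -362.6
Trade balance (goods + services) = -704.1 + (-362.6) = -1066.7
Net primary income = -147.3
Net secondary income = -72.5
Current account = -1066.7 + (-147.3) + (-72.5) = -1286.5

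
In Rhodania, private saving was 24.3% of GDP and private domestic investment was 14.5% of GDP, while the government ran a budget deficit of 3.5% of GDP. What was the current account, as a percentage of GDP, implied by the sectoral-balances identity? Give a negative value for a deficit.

By the sectoral-balances identity, CA = (S_private - I) + (T - G).
Private balance = 24.3 - 14.5 = 9.8
Government balance (T - G) = -3.5
CA = 9.8 + (-3.5) = 6.3

6.3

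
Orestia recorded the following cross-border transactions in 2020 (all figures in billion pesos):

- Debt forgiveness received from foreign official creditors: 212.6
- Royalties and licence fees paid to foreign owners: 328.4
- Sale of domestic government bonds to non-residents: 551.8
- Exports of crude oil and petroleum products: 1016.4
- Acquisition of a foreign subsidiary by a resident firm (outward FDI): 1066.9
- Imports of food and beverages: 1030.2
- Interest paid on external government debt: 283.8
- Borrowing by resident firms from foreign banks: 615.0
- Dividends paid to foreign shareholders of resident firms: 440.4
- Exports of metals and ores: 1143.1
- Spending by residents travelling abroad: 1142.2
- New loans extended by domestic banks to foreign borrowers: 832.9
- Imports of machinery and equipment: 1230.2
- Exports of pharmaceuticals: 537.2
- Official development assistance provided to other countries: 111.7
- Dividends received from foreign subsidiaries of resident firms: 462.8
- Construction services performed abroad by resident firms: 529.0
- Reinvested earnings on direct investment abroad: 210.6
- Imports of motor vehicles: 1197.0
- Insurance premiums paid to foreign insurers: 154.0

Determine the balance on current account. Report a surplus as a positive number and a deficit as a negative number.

-2018.8

Goods: -1030.2 - 1197.0 + 537.2 + 1143.1 + 1016.4 - 1230.2 = -760.7
Services: -328.4 + 529.0 - 154.0 - 1142.2 = -1095.6
Primary income: -440.4 + 462.8 - 283.8 + 210.6 = -50.8
Secondary income: -111.7
Current account = (-760.7) + (-1095.6) + (-50.8) + (-111.7) = -2018.8
(Excluded from the current account — capital account: debt forgiveness received from foreign official creditors 212.6; financial account: sale of domestic government bonds to non-residents 551.8, acquisition of a foreign subsidiary by a resident firm (outward FDI) 1066.9, borrowing by resident firms from foreign banks 615.0, new loans extended by domestic banks to foreign borrowers 832.9.)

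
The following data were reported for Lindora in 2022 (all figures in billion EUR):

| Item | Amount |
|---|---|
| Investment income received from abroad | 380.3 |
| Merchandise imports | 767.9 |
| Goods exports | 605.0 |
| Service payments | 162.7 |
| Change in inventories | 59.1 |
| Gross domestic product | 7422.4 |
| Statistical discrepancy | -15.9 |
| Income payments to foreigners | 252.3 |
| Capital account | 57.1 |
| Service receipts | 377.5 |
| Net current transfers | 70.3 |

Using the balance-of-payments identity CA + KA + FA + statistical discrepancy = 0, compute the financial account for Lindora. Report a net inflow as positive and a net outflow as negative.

Goods balance = 605.0 - 767.9 = -162.9
Services balance = 377.5 - 162.7 = 214.8
Trade balance (goods + services) = -162.9 + 214.8 = 51.9
Net primary income = 380.3 - 252.3 = 128.0
Net secondary income = 70.3
Current account = 51.9 + 128.0 + 70.3 = 250.2
Financial account = -(250.2 + 57.1 + (-15.9)) = -291.4

-291.4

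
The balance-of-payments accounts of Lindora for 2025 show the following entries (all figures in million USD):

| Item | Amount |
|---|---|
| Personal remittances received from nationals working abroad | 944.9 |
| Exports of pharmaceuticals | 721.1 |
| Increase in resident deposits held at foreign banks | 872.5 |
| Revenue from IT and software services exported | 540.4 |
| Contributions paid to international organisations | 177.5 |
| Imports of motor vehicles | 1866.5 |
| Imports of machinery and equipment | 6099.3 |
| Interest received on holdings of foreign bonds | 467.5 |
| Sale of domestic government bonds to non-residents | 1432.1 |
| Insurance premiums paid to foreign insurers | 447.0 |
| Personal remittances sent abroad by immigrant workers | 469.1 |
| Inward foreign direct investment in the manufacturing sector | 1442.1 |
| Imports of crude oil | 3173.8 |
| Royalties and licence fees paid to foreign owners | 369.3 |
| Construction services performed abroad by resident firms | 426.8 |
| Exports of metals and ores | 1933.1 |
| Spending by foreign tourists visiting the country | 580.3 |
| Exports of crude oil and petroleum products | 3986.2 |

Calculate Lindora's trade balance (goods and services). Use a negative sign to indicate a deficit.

-3768.0

Goods: -3173.8 + 1933.1 - 1866.5 + 721.1 + 3986.2 - 6099.3 = -4499.2
Services: 580.3 + 426.8 - 447.0 + 540.4 - 369.3 = 731.2
Trade balance = -4499.2 + 731.2 = -3768.0
(Excluded from the trade balance — secondary income: personal remittances received from nationals working abroad 944.9, contributions paid to international organisations 177.5, personal remittances sent abroad by immigrant workers 469.1; financial account: increase in resident deposits held at foreign banks 872.5, sale of domestic government bonds to non-residents 1432.1, inward foreign direct investment in the manufacturing sector 1442.1; primary income: interest received on holdings of foreign bonds 467.5.)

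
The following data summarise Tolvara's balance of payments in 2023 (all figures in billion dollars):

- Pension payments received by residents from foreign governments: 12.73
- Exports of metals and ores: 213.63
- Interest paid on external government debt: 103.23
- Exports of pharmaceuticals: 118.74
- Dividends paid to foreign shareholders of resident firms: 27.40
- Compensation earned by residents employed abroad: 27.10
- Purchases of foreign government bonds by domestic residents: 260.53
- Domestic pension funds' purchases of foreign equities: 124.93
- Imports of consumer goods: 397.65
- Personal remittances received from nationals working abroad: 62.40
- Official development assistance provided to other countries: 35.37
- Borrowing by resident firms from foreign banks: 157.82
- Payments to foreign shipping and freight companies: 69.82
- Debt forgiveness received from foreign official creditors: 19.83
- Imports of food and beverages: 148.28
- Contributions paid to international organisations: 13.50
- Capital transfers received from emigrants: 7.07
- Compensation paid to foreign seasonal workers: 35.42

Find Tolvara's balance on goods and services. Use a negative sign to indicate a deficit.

-283.38

Goods: -148.28 + 118.74 - 397.65 + 213.63 = -213.56
Services: -69.82
Trade balance = -213.56 + (-69.82) = -283.38
(Excluded from the trade balance — secondary income: pension payments received by residents from foreign governments 12.73, personal remittances received from nationals working abroad 62.40, official development assistance provided to other countries 35.37, contributions paid to international organisations 13.50; primary income: interest paid on external government debt 103.23, dividends paid to foreign shareholders of resident firms 27.40, compensation earned by residents employed abroad 27.10, compensation paid to foreign seasonal workers 35.42; financial account: purchases of foreign government bonds by domestic residents 260.53, domestic pension funds' purchases of foreign equities 124.93, borrowing by resident firms from foreign banks 157.82; capital account: debt forgiveness received from foreign official creditors 19.83, capital transfers received from emigrants 7.07.)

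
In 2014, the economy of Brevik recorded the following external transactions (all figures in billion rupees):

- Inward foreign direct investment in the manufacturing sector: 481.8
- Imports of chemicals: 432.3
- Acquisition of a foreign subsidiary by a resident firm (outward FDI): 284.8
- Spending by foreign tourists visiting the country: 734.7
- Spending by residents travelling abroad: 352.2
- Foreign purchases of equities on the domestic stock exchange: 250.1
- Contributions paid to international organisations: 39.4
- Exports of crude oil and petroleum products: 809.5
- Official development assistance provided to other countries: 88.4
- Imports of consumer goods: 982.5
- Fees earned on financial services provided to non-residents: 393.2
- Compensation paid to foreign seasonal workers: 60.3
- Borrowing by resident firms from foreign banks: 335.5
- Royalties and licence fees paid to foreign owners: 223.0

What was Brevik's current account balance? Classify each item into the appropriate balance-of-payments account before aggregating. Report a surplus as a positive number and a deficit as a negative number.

-240.7

Goods: 809.5 - 432.3 - 982.5 = -605.3
Services: -352.2 - 223.0 + 734.7 + 393.2 = 552.7
Primary income: -60.3
Secondary income: -39.4 - 88.4 = -127.8
Current account = (-605.3) + 552.7 + (-60.3) + (-127.8) = -240.7
(Excluded from the current account — financial account: inward foreign direct investment in the manufacturing sector 481.8, acquisition of a foreign subsidiary by a resident firm (outward FDI) 284.8, foreign purchases of equities on the domestic stock exchange 250.1, borrowing by resident firms from foreign banks 335.5.)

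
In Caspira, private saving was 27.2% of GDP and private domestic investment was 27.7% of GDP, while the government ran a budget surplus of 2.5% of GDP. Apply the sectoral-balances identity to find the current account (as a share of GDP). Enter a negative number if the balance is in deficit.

By the sectoral-balances identity, CA = (S_private - I) + (T - G).
Private balance = 27.2 - 27.7 = -0.5
Government balance (T - G) = 2.5
CA = -0.5 + 2.5 = 2.0

2.0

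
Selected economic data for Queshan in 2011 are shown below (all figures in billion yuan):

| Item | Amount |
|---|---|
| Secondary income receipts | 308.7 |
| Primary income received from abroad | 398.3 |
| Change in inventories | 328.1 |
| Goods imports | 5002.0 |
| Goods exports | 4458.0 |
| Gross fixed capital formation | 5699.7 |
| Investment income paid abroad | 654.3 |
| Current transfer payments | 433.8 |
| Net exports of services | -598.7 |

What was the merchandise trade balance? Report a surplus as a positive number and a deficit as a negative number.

-544.0

Goods balance = 4458.0 - 5002.0 = -544.0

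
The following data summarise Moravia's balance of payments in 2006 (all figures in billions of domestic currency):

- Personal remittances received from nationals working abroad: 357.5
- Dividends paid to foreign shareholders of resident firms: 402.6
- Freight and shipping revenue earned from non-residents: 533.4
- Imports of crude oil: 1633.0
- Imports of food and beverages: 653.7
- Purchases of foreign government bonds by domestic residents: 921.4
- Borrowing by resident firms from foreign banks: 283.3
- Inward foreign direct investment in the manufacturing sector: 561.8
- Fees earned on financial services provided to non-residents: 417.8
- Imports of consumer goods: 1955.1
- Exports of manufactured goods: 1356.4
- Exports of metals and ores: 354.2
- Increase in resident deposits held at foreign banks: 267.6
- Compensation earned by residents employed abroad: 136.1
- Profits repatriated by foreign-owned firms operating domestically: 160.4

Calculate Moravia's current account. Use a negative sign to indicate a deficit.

-1649.4

Goods: -1955.1 - 653.7 - 1633.0 + 1356.4 + 354.2 = -2531.2
Services: 417.8 + 533.4 = 951.2
Primary income: -402.6 + 136.1 - 160.4 = -426.9
Secondary income: 357.5
Current account = (-2531.2) + 951.2 + (-426.9) + 357.5 = -1649.4
(Excluded from the current account — financial account: purchases of foreign government bonds by domestic residents 921.4, borrowing by resident firms from foreign banks 283.3, inward foreign direct investment in the manufacturing sector 561.8, increase in resident deposits held at foreign banks 267.6.)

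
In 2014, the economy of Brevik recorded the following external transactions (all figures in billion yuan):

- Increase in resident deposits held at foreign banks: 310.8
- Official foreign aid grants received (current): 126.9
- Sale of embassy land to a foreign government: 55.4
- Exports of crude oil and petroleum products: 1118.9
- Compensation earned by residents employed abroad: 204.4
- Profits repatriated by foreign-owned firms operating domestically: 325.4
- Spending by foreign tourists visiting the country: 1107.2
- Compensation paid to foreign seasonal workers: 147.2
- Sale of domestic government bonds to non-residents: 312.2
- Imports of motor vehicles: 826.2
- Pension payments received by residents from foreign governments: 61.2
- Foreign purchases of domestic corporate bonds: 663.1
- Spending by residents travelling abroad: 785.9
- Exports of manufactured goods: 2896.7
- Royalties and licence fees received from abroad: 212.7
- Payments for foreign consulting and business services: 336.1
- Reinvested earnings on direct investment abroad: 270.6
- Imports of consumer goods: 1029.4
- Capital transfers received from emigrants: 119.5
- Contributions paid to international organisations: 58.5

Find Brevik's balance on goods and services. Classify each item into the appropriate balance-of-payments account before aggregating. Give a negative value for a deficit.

Goods: 1118.9 - 1029.4 - 826.2 + 2896.7 = 2160.0
Services: -785.9 - 336.1 + 212.7 + 1107.2 = 197.9
Trade balance = 2160.0 + 197.9 = 2357.9
(Excluded from the trade balance — financial account: increase in resident deposits held at foreign banks 310.8, sale of domestic government bonds to non-residents 312.2, foreign purchases of domestic corporate bonds 663.1; secondary income: official foreign aid grants received (current) 126.9, pension payments received by residents from foreign governments 61.2, contributions paid to international organisations 58.5; capital account: sale of embassy land to a foreign government 55.4, capital transfers received from emigrants 119.5; primary income: compensation earned by residents employed abroad 204.4, profits repatriated by foreign-owned firms operating domestically 325.4, compensation paid to foreign seasonal workers 147.2, reinvested earnings on direct investment abroad 270.6.)

2357.9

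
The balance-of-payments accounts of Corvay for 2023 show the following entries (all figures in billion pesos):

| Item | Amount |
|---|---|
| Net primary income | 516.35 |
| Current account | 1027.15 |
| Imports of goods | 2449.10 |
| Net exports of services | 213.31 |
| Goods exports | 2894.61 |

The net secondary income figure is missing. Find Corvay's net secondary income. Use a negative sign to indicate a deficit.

Current account = goods balance + services balance + net primary income + net secondary income
Sum of the known components = 1175.17
Net secondary income = CA - (known components) = 1027.15 - 1175.17 = -148.02

-148.02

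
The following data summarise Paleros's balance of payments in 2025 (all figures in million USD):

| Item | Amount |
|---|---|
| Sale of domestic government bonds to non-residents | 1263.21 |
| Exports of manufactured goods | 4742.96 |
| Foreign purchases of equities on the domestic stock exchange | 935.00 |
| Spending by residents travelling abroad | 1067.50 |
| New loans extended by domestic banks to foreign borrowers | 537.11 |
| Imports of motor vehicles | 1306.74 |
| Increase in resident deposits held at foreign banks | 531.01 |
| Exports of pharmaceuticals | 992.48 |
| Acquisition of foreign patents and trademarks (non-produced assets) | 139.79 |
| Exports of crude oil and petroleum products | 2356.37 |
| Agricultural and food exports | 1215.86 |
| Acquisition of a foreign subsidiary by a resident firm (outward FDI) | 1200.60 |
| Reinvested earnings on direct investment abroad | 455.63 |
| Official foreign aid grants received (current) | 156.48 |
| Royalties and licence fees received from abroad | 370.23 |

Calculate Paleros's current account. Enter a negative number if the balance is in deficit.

Goods: 4742.96 + 1215.86 - 1306.74 + 2356.37 + 992.48 = 8000.93
Services: 370.23 - 1067.50 = -697.27
Primary income: 455.63
Secondary income: 156.48
Current account = 8000.93 + (-697.27) + 455.63 + 156.48 = 7915.77
(Excluded from the current account — financial account: sale of domestic government bonds to non-residents 1263.21, foreign purchases of equities on the domestic stock exchange 935.00, new loans extended by domestic banks to foreign borrowers 537.11, increase in resident deposits held at foreign banks 531.01, acquisition of a foreign subsidiary by a resident firm (outward FDI) 1200.60; capital account: acquisition of foreign patents and trademarks (non-produced assets) 139.79.)

7915.77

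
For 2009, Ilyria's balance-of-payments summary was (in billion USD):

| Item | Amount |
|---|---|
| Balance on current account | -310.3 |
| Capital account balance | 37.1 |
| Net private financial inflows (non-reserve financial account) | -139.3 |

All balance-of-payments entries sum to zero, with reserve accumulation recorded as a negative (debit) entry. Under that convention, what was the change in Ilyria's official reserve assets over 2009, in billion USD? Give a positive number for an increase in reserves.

-412.5

Official reserve transactions balance = -((-310.3) + 37.1 + (-139.3)) = 412.5
An accumulation of reserves is recorded as a debit (negative entry), so the change in the stock of reserves is the negative of that balance.
Change in official reserves = -(412.5) = -412.5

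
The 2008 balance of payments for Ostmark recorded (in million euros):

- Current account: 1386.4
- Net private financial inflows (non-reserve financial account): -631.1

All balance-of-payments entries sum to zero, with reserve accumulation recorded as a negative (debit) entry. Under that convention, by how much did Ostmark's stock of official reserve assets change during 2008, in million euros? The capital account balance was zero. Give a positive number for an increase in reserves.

Official reserve transactions balance = -(1386.4 + (-631.1)) = -755.3
An accumulation of reserves is recorded as a debit (negative entry), so the change in the stock of reserves is the negative of that balance.
Change in official reserves = -(-755.3) = 755.3

755.3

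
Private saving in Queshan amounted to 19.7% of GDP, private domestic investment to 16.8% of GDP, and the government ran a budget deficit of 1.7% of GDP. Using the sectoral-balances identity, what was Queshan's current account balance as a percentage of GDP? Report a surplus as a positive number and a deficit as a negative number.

By the sectoral-balances identity, CA = (S_private - I) + (T - G).
Private balance = 19.7 - 16.8 = 2.9
Government balance (T - G) = -1.7
CA = 2.9 + (-1.7) = 1.2

1.2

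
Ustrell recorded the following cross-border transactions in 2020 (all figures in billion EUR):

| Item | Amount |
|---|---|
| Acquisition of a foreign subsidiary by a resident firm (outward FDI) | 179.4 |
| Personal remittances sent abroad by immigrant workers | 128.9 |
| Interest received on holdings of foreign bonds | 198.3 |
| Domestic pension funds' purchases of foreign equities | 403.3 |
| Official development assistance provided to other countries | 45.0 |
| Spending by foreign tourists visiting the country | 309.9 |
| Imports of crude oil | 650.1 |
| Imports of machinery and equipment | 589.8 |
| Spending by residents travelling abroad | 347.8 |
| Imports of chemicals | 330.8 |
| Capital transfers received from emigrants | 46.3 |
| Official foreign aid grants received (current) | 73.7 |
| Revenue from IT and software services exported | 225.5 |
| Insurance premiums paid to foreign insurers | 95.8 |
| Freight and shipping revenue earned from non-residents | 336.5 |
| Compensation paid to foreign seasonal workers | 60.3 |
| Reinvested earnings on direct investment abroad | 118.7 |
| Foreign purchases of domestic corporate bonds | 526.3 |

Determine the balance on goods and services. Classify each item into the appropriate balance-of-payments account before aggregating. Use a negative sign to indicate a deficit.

Goods: -589.8 - 650.1 - 330.8 = -1570.7
Services: -95.8 - 347.8 + 225.5 + 336.5 + 309.9 = 428.3
Trade balance = -1570.7 + 428.3 = -1142.4
(Excluded from the trade balance — financial account: acquisition of a foreign subsidiary by a resident firm (outward FDI) 179.4, domestic pension funds' purchases of foreign equities 403.3, foreign purchases of domestic corporate bonds 526.3; secondary income: personal remittances sent abroad by immigrant workers 128.9, official development assistance provided to other countries 45.0, official foreign aid grants received (current) 73.7; primary income: interest received on holdings of foreign bonds 198.3, compensation paid to foreign seasonal workers 60.3, reinvested earnings on direct investment abroad 118.7; capital account: capital transfers received from emigrants 46.3.)

-1142.4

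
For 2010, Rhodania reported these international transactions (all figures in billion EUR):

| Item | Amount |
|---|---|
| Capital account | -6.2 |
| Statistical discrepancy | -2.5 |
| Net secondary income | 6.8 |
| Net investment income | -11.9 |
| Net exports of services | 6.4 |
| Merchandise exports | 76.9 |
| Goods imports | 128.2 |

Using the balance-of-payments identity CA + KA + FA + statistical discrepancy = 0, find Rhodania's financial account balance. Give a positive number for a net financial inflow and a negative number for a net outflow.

58.7

Goods balance = 76.9 - 128.2 = -51.3
Services balance = 6.4
Trade balance (goods + services) = -51.3 + 6.4 = -44.9
Net primary income = -11.9
Net secondary income = 6.8
Current account = -44.9 + (-11.9) + 6.8 = -50.0
Financial account = -(-50.0 + (-6.2) + (-2.5)) = 58.7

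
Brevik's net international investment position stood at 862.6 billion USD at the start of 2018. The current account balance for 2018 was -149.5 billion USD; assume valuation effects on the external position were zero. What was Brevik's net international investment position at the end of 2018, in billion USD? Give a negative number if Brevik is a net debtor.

713.1

With no valuation effects, change in NIIP = current account = -149.5
End-of-year NIIP = 862.6 + (-149.5) = 713.1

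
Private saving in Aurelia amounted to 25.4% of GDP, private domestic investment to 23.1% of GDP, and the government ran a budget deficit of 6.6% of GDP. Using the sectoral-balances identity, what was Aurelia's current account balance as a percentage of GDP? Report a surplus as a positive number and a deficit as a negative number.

By the sectoral-balances identity, CA = (S_private - I) + (T - G).
Private balance = 25.4 - 23.1 = 2.3
Government balance (T - G) = -6.6
CA = 2.3 + (-6.6) = -4.3

-4.3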